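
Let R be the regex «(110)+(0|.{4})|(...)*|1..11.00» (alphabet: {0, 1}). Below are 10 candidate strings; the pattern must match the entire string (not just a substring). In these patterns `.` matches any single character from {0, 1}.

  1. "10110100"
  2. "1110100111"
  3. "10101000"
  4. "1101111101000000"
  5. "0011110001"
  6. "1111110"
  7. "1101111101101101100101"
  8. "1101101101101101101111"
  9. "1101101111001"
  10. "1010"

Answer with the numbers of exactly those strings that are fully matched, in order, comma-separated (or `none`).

8

1 → no match
2 → no match
3 → no match
4 → no match
5 → no match
6 → no match
7 → no match
8 → match
9 → no match
10 → no match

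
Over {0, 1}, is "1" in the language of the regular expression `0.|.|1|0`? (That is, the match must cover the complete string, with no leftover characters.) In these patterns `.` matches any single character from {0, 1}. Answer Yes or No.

Yes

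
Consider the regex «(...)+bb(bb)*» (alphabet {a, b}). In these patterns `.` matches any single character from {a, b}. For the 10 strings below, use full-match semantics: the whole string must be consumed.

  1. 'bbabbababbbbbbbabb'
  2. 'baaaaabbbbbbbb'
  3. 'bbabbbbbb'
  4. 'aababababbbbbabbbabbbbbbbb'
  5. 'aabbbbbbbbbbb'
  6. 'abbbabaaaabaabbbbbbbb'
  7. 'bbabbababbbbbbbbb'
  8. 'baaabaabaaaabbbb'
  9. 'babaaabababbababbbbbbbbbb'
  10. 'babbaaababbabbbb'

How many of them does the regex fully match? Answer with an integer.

9

1 → no match
2 → match
3 → match
4 → match
5 → match
6 → match
7 → match
8 → match
9 → match
10 → match
Total matched: 9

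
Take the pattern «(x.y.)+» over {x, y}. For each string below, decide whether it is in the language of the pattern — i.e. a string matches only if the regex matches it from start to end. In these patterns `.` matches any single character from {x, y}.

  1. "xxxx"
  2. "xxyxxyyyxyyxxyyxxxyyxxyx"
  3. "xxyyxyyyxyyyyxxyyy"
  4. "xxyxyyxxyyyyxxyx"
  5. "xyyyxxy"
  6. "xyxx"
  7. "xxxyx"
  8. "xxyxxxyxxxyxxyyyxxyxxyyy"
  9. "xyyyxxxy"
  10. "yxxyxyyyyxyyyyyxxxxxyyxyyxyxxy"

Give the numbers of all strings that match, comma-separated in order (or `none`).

2, 8

1 → no match
2 → match
3 → no match
4 → no match
5 → no match
6 → no match
7 → no match
8 → match
9 → no match
10 → no match — must start with "x"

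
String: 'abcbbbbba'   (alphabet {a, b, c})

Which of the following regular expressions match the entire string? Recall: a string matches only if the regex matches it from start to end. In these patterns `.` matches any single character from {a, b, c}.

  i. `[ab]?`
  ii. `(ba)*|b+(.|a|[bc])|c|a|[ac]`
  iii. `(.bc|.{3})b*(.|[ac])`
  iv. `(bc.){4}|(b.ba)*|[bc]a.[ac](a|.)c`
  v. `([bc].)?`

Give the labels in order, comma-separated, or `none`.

iii

i → no match
ii → no match
iii → match
iv → no match
v → no match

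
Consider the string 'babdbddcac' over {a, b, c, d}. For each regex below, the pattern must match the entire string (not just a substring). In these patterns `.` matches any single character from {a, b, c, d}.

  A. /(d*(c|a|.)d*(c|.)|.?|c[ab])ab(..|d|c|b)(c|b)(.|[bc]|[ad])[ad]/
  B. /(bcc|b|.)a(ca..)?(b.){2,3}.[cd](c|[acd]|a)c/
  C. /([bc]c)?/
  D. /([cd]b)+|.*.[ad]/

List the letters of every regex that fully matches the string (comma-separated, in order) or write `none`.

B

A → no match
B → match
C → no match
D → no match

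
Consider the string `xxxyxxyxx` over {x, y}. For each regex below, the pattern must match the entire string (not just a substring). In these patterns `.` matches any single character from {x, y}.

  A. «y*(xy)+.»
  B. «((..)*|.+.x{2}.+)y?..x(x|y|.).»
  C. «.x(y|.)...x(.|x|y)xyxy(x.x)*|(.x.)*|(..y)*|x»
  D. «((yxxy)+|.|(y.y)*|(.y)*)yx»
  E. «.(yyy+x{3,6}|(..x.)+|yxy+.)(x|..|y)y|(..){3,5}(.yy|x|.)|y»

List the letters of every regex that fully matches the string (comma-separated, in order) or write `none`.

C, E

A → no match
B → no match
C → match
D → no match — must end with `yx`
E → match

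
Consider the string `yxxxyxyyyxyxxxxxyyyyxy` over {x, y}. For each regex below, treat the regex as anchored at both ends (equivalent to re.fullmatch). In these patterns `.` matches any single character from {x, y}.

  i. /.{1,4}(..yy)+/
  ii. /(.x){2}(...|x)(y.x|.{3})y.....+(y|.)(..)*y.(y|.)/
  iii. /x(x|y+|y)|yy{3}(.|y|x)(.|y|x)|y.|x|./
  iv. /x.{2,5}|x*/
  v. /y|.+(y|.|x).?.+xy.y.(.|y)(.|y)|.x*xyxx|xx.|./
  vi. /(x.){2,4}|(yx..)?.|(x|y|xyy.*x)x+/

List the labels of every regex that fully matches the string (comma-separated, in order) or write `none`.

ii, v

i → no match — must end with `yy`
ii → match
iii → no match
iv → no match
v → match
vi → no match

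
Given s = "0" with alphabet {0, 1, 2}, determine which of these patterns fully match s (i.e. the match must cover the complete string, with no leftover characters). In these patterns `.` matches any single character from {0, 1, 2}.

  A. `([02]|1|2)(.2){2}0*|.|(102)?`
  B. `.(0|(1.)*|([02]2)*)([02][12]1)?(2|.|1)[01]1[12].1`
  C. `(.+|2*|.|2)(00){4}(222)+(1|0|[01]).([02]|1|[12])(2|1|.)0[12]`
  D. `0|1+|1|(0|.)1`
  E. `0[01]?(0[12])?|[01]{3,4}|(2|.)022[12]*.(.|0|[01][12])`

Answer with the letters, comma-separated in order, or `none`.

A, D, E

A → match
B → no match — must end with "1"
C → no match
D → match
E → match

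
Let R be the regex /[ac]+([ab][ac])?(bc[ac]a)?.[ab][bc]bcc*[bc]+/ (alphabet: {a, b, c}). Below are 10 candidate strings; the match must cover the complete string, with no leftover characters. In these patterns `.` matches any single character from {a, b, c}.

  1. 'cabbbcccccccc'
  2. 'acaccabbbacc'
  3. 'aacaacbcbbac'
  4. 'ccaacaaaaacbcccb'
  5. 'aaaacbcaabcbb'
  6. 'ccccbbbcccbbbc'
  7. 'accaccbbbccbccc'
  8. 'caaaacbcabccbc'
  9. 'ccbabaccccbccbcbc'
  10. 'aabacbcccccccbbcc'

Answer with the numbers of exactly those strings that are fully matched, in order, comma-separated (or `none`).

1 → match
2 → no match
3 → no match
4 → match
5 → no match
6 → match
7 → match
8 → no match
9 → no match
10 → match

1, 4, 6, 7, 10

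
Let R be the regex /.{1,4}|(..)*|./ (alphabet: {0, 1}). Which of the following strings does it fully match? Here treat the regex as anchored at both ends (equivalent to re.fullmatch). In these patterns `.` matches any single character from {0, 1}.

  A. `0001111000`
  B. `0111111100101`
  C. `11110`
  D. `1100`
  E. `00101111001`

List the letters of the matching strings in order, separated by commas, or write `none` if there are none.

A → match
B → no match
C → no match
D → match
E → no match

A, D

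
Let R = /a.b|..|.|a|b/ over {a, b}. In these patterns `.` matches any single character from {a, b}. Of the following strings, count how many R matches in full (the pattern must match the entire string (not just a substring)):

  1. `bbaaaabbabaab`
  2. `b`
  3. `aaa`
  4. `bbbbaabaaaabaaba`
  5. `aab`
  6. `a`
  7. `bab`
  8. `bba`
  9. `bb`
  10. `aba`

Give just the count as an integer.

1 → no match
2 → match
3 → no match
4 → no match
5 → match
6 → match
7 → no match
8 → no match
9 → match
10 → no match
Total matched: 4

4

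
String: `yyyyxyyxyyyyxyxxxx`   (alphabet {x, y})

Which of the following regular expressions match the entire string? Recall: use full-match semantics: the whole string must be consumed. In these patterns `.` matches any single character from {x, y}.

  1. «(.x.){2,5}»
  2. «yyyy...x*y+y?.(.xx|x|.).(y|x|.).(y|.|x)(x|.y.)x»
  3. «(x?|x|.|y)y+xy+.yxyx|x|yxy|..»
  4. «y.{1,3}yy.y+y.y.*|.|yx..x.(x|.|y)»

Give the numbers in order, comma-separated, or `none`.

1 → no match
2 → match
3 → no match
4 → match

2, 4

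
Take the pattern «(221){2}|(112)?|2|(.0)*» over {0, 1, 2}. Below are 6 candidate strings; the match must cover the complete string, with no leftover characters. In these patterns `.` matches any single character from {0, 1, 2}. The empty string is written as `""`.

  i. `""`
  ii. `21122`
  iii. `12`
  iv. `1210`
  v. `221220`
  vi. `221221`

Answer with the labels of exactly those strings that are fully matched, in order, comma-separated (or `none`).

i, vi

i → match
ii → no match
iii → no match
iv → no match
v → no match
vi → match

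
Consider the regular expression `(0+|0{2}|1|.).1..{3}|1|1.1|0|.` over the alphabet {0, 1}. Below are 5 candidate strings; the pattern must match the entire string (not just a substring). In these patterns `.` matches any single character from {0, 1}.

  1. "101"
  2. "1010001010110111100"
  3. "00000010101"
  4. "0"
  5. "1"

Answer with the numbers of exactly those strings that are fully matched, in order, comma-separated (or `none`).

1, 3, 4, 5

1. "101" → match
2 → no match
3. "00000010101" → match
4. "0" → match
5. "1" → match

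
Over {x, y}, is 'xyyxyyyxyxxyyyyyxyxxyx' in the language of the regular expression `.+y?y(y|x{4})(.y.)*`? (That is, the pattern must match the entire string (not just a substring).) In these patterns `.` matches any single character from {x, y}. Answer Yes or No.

Yes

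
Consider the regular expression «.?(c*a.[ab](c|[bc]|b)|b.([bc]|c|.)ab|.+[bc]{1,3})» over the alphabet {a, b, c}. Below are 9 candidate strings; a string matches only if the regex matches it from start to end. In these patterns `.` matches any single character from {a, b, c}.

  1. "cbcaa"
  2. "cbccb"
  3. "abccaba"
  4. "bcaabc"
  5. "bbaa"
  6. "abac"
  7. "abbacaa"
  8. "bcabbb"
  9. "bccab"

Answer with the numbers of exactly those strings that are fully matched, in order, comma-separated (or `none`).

2, 4, 6, 8, 9

1 → no match
2 → match
3 → no match
4 → match
5 → no match
6 → match
7 → no match
8 → match
9 → match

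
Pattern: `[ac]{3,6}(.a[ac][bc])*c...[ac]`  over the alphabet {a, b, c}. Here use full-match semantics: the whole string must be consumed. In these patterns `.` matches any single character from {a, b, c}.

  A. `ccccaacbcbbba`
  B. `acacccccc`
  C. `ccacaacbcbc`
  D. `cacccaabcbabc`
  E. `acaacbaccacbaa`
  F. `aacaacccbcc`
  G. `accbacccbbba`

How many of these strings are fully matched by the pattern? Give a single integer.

6

A → match
B → match
C → match
D → match
E → no match
F → match
G → match
Total matched: 6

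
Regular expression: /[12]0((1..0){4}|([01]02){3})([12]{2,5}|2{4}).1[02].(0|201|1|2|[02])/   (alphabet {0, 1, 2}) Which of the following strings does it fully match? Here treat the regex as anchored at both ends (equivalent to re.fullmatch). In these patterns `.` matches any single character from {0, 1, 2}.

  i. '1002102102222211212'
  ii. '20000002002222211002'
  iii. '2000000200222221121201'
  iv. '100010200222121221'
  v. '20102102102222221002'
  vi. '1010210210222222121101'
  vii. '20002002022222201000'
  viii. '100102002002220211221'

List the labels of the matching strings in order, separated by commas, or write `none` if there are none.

v

i → no match
ii → no match
iii → no match
iv → no match
v → match
vi → no match
vii → no match
viii → no match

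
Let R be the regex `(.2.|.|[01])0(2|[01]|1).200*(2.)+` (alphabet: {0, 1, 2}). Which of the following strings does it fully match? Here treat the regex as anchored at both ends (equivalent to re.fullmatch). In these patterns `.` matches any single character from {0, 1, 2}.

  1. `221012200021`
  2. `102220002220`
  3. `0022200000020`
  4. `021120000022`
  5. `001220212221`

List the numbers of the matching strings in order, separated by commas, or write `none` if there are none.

1, 2, 3, 5

1 → match
2 → match
3 → match
4 → no match
5 → match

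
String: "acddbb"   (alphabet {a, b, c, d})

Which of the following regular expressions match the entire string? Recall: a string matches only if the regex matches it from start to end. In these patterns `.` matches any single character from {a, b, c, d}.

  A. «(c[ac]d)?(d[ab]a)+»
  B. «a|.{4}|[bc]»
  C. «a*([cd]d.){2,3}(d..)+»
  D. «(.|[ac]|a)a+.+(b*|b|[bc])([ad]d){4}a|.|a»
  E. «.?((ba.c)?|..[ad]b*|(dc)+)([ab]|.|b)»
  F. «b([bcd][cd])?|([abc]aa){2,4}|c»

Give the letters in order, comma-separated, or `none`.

A → no match — must end with "a"
B → no match
C → no match
D → no match
E → match
F → no match

E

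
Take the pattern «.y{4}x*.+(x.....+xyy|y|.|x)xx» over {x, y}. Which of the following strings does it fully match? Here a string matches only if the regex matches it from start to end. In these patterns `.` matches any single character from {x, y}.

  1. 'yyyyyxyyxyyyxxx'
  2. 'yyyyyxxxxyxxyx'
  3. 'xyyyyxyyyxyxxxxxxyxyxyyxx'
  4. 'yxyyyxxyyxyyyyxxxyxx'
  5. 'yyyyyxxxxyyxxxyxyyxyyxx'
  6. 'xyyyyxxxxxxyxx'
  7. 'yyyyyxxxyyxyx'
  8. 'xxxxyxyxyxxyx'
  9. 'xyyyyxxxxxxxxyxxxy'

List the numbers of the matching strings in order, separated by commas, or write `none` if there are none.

1, 3, 5, 6

1 → match
2 → no match — must end with 'xx'
3 → match
4 → no match
5 → match
6 → match
7 → no match — must end with 'xx'
8 → no match — must end with 'xx'
9 → no match — must end with 'xx'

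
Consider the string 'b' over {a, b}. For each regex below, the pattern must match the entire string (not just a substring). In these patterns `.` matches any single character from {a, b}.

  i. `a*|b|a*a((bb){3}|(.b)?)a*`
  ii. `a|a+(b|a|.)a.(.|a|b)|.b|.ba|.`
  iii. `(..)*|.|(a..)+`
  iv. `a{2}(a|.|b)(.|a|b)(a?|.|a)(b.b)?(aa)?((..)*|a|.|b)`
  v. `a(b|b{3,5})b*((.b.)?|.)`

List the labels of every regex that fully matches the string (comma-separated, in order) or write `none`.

i → match
ii → match
iii → match
iv → no match — must start with 'a'
v → no match — must start with 'ab'

i, ii, iii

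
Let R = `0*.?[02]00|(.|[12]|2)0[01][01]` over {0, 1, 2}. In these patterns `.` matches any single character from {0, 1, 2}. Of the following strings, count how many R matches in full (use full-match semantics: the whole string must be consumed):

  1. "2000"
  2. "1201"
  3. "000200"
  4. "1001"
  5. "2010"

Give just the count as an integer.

1 → match
2 → no match
3 → match
4 → match
5 → match
Total matched: 4

4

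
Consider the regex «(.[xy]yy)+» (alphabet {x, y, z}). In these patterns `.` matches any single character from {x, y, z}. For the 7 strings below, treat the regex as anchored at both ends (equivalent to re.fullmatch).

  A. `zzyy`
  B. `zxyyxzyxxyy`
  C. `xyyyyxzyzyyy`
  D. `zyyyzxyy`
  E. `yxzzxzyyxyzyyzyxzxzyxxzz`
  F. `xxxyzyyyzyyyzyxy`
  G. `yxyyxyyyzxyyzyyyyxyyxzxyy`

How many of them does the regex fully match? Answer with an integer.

A → no match
B → no match
C → no match
D → match
E → no match — must end with `yy`
F → no match — must end with `yy`
G → no match
Total matched: 1

1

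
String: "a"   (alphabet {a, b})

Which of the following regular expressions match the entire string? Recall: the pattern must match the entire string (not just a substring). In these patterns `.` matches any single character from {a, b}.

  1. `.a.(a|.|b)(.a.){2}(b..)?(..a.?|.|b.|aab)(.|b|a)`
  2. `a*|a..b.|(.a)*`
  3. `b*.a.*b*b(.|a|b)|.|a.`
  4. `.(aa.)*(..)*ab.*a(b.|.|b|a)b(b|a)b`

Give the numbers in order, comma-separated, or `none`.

1 → no match
2 → match
3 → match
4 → no match — must end with "b"

2, 3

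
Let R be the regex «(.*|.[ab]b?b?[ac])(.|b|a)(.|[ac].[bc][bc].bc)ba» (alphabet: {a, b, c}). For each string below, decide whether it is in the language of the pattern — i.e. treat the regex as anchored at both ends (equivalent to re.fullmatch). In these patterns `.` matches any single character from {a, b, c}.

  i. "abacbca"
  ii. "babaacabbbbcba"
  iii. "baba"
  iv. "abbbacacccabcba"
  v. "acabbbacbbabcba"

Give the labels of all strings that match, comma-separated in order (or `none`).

ii, iii, iv, v

i. "abacbca" → no match — must end with "ba"
ii → match
iii. "baba" → match
iv → match
v → match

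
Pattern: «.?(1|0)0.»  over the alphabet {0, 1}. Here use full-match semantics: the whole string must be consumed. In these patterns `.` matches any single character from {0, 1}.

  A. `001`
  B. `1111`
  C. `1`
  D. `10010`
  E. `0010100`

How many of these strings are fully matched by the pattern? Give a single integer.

1

A → match
B → no match
C → no match
D → no match
E → no match
Total matched: 1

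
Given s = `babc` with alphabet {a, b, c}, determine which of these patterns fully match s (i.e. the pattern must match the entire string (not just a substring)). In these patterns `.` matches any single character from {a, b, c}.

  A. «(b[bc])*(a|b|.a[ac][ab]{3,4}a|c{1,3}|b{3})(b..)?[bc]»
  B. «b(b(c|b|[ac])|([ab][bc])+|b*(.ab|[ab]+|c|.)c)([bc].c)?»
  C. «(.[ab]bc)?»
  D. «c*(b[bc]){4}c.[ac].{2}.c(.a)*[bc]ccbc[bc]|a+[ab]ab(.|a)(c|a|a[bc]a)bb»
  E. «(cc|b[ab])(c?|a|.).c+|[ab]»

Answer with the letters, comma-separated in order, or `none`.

B, C, E

A → no match
B → match
C → match
D → no match
E → match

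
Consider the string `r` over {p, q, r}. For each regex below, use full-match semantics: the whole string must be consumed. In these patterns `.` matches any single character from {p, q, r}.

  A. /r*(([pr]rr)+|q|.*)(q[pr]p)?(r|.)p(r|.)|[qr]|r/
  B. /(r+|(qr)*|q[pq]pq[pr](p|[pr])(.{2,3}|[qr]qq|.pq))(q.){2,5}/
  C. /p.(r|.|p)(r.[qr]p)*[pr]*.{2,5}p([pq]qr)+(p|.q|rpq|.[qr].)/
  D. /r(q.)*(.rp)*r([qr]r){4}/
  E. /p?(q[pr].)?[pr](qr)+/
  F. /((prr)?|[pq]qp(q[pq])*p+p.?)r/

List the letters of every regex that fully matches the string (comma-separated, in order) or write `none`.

A, F

A → match
B → no match
C → no match — must start with `p`
D → no match
E → no match — must end with `qr`
F → match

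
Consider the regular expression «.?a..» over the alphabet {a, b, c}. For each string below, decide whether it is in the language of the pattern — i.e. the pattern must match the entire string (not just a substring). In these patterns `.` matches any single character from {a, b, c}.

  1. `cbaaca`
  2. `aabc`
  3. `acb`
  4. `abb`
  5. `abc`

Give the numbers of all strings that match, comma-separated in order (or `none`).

2, 3, 4, 5

1 → no match
2 → match
3 → match
4 → match
5 → match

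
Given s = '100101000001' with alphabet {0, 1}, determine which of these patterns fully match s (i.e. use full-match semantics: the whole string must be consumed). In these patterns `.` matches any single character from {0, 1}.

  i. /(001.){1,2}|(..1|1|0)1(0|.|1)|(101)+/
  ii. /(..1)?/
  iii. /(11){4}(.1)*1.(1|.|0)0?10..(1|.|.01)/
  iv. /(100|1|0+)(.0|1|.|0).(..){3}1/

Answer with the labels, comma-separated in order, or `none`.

iv

i → no match
ii → no match
iii → no match — must start with '11'
iv → match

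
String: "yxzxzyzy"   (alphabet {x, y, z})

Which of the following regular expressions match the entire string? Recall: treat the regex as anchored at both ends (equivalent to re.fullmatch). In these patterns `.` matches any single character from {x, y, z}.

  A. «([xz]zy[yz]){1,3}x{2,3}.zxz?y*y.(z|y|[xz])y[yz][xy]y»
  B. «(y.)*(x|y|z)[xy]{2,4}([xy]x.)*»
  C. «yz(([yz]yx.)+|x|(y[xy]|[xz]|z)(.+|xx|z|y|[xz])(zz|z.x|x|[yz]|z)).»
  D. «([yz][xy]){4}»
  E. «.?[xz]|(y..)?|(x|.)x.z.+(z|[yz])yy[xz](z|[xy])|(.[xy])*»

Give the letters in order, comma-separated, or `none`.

D, E

A → no match
B → no match
C → no match — must start with "yz"
D → match
E → match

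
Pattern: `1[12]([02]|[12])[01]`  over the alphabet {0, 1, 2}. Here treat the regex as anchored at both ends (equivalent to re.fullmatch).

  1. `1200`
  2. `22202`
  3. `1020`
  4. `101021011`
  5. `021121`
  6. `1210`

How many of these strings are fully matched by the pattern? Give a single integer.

1 → match
2 → no match — must start with `1`
3 → no match
4 → no match
5 → no match — must start with `1`
6 → match
Total matched: 2

2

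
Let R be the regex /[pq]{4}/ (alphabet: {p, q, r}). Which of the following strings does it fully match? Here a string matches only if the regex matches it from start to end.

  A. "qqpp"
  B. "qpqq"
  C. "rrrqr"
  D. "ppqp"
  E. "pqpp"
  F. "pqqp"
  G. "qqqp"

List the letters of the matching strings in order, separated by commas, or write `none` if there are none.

A. "qqpp" → match
B. "qpqq" → match
C. "rrrqr" → no match
D. "ppqp" → match
E. "pqpp" → match
F. "pqqp" → match
G. "qqqp" → match

A, B, D, E, F, G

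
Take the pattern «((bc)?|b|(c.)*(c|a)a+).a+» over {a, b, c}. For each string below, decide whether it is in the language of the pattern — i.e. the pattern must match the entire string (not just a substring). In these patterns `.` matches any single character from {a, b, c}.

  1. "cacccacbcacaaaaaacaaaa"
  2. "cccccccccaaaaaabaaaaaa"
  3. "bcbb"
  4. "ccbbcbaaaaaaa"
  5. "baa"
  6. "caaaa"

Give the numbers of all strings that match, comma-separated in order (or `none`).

1, 2, 5, 6

1 → match
2 → match
3 → no match — must end with "a"
4 → no match
5 → match
6 → match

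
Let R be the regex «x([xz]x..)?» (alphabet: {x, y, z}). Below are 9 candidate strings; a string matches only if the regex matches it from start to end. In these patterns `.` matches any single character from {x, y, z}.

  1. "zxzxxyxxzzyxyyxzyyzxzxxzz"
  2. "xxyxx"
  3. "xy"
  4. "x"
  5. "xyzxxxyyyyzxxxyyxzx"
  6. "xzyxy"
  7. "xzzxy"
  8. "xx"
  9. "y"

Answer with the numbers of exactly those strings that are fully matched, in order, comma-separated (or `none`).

1 → no match — must start with "x"
2 → no match
3 → no match
4 → match
5 → no match
6 → no match
7 → no match
8 → no match
9 → no match — must start with "x"

4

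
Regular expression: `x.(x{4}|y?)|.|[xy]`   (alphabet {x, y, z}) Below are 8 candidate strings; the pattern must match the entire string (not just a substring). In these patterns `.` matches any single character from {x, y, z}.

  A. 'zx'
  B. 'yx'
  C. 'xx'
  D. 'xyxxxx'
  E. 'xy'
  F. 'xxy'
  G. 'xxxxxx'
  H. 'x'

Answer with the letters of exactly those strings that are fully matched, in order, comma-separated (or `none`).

C, D, E, F, G, H

A → no match
B → no match
C → match
D → match
E → match
F → match
G → match
H → match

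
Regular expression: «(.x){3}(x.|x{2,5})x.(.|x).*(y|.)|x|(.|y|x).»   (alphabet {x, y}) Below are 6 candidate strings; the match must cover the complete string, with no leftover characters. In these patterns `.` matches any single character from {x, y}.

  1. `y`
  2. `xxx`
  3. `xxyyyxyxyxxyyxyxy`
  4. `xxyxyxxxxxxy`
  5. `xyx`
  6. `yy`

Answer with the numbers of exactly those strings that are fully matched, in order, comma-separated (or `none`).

1 → no match
2 → no match
3 → no match
4 → match
5 → no match
6 → match

4, 6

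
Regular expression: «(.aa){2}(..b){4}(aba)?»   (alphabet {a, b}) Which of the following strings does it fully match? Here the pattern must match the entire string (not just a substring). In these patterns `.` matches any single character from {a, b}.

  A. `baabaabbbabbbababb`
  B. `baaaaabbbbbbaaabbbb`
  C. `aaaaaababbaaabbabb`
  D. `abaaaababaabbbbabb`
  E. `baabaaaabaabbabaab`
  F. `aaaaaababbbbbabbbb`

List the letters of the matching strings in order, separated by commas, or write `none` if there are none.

A → match
B → no match
C → no match
D → no match
E → match
F → match

A, E, F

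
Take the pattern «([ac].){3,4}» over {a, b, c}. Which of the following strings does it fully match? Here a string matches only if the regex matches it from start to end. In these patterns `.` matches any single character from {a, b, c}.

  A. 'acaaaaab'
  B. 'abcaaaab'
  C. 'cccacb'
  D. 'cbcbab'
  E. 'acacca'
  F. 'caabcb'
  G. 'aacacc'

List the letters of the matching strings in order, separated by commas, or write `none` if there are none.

A. 'acaaaaab' → match
B. 'abcaaaab' → match
C. 'cccacb' → match
D. 'cbcbab' → match
E. 'acacca' → match
F. 'caabcb' → match
G. 'aacacc' → match

A, B, C, D, E, F, G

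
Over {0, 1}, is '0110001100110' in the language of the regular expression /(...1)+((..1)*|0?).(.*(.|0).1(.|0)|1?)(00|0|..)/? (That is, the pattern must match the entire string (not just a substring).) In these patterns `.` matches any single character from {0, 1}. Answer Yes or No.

No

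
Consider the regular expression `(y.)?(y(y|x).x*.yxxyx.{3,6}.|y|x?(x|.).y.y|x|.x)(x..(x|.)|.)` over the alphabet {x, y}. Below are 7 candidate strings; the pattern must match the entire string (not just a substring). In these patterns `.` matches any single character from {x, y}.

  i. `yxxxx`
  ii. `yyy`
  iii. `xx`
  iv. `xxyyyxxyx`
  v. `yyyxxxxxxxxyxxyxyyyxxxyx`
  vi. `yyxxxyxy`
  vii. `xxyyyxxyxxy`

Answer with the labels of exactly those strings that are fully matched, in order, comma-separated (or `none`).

i → match
ii → no match
iii → match
iv → match
v → match
vi → match
vii → no match

i, iii, iv, v, vi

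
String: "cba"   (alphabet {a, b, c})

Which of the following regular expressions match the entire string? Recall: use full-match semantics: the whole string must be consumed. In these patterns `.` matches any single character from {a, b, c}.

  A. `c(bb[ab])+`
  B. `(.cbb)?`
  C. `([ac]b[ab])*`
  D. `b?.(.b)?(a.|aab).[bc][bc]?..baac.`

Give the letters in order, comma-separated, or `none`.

C

A → no match — must start with "cbb"
B → no match
C → match
D → no match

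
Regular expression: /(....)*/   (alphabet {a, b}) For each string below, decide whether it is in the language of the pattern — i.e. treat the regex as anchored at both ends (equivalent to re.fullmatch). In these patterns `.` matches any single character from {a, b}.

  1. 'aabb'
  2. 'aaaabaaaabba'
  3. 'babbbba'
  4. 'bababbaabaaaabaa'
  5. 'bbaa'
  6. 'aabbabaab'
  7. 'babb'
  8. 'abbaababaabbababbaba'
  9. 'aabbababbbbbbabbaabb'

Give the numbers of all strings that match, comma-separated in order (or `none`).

1, 2, 4, 5, 7, 8, 9

1 → match
2 → match
3 → no match
4 → match
5 → match
6 → no match
7 → match
8 → match
9 → match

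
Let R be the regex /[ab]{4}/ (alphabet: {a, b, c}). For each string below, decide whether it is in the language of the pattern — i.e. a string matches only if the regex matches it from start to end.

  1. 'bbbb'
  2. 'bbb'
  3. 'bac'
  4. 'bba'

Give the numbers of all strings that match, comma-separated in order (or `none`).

1 → match
2 → no match
3 → no match
4 → no match

1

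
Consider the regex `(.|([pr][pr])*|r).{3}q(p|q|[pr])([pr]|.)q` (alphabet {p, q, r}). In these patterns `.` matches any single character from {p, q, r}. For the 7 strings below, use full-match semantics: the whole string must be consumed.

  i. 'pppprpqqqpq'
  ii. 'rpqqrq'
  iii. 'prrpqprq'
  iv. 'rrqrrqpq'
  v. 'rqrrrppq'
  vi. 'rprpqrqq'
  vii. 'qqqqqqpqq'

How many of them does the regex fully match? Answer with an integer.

3

i → match
ii → no match
iii → match
iv → no match
v → no match
vi → match
vii → no match
Total matched: 3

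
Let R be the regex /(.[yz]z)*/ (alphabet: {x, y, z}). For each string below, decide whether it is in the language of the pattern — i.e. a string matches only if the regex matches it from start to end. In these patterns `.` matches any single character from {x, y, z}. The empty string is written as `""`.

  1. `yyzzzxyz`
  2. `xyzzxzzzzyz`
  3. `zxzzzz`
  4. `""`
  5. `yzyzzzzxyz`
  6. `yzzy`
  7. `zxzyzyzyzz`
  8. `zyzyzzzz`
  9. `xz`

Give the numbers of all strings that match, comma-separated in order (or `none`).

4

1 → no match
2 → no match
3 → no match
4 → match
5 → no match
6 → no match
7 → no match
8 → no match
9 → no match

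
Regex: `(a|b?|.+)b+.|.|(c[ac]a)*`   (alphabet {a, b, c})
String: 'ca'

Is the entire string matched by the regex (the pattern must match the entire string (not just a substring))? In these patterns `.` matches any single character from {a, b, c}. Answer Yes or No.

No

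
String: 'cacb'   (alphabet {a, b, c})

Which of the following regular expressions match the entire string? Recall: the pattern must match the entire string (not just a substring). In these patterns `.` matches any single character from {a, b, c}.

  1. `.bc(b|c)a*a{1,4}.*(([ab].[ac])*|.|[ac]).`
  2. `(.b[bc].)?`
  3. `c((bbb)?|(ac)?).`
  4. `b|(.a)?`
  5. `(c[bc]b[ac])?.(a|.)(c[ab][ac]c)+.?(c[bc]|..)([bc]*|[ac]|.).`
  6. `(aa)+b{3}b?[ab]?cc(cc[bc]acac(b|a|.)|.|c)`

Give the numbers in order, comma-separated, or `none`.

1 → no match
2 → no match
3 → match
4 → no match
5 → no match
6 → no match — must start with 'aa'

3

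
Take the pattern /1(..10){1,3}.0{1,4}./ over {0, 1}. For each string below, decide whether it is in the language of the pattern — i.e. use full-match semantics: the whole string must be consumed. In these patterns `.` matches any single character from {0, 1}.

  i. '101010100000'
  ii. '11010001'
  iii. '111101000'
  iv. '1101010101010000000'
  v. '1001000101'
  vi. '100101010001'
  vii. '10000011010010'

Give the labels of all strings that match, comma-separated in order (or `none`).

i → no match
ii → match
iii → match
iv → match
v → no match
vi → match
vii → no match

ii, iii, iv, vi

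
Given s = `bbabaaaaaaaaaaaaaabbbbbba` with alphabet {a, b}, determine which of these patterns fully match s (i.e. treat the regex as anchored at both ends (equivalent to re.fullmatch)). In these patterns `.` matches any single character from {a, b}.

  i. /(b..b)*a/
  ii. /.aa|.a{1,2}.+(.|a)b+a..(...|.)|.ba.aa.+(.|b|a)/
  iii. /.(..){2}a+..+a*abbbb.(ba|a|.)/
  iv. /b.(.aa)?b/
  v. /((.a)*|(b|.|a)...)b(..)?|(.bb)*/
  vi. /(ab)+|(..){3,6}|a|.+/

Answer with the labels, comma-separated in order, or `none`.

i → no match
ii → match
iii → match
iv → no match — must end with `b`
v → no match
vi → match

ii, iii, vi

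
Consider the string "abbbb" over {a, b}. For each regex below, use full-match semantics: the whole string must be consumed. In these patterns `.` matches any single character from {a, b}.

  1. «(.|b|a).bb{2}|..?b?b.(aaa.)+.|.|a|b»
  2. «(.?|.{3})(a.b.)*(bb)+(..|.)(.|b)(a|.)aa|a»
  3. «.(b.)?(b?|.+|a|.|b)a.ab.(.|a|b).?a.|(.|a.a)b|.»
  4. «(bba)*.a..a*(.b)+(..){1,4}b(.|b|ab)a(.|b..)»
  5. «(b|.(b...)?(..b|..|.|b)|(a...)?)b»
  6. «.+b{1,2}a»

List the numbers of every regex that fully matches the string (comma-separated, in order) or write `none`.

1 → match
2 → no match
3 → no match
4 → no match
5 → match
6 → no match — must end with "ba"

1, 5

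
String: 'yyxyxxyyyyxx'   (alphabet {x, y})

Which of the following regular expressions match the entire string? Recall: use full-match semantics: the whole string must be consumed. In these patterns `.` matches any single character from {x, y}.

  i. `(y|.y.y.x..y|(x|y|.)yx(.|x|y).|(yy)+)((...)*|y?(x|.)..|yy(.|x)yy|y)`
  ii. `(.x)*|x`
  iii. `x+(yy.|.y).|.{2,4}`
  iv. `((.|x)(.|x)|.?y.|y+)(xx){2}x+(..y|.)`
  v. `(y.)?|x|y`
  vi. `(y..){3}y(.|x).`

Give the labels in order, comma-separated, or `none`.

i → match
ii → no match
iii → no match
iv → no match
v → no match
vi → match

i, vi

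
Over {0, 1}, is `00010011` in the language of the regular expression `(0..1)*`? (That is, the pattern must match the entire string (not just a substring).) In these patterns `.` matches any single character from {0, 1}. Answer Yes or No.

Yes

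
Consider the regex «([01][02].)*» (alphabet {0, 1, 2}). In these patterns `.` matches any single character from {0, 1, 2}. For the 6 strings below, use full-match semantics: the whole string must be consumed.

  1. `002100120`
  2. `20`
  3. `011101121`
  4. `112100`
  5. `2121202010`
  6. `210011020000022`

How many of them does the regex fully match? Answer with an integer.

1

1 → match
2 → no match
3 → no match
4 → no match
5 → no match
6 → no match
Total matched: 1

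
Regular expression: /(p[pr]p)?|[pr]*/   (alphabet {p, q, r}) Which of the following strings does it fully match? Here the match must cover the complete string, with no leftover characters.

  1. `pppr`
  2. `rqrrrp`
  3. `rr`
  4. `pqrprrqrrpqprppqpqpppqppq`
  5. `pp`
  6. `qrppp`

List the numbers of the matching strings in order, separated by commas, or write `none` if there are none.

1. `pppr` → match
2. `rqrrrp` → no match
3. `rr` → match
4 → no match
5. `pp` → match
6. `qrppp` → no match

1, 3, 5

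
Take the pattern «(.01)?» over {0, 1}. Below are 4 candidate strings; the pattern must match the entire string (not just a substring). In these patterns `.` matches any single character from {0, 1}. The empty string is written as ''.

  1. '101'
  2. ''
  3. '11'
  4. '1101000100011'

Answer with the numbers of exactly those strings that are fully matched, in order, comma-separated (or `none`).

1 → match
2 → match
3 → no match
4 → no match

1, 2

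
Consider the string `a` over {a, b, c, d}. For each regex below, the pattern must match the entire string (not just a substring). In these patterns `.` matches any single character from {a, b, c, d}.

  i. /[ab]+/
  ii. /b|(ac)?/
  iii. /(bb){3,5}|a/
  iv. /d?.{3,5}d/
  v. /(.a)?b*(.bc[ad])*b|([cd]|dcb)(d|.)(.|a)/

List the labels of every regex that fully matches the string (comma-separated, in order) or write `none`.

i, iii

i → match
ii → no match
iii → match
iv → no match — must end with `d`
v → no match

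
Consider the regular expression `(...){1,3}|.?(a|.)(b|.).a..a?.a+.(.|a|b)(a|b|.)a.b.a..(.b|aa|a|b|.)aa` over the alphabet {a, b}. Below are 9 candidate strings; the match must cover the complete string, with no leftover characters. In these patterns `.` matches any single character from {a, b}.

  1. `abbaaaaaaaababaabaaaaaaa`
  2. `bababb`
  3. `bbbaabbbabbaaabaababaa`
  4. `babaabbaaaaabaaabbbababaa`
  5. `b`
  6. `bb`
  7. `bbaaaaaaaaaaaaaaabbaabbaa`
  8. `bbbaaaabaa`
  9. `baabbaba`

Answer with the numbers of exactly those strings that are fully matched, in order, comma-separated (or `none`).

1 → match
2. `bababb` → match
3 → match
4 → match
5. `b` → no match
6. `bb` → no match
7 → match
8. `bbbaaaabaa` → no match
9. `baabbaba` → no match

1, 2, 3, 4, 7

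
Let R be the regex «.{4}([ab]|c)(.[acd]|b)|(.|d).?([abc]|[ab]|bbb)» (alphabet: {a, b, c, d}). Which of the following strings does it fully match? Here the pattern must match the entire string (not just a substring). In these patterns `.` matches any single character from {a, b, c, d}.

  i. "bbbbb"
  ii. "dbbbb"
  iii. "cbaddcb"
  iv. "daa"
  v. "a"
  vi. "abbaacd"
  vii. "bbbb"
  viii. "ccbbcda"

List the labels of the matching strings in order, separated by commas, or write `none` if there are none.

i. "bbbbb" → match
ii. "dbbbb" → match
iii. "cbaddcb" → no match
iv. "daa" → match
v. "a" → no match
vi. "abbaacd" → match
vii. "bbbb" → match
viii. "ccbbcda" → match

i, ii, iv, vi, vii, viii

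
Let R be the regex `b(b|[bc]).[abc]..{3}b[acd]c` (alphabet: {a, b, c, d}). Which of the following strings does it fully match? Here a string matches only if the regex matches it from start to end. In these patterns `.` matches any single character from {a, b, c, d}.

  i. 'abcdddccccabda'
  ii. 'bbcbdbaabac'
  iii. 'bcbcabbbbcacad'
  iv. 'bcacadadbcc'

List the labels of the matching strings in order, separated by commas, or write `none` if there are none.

ii, iv

i → no match — must start with 'b'
ii. 'bbcbdbaabac' → match
iii → no match — must end with 'c'
iv. 'bcacadadbcc' → match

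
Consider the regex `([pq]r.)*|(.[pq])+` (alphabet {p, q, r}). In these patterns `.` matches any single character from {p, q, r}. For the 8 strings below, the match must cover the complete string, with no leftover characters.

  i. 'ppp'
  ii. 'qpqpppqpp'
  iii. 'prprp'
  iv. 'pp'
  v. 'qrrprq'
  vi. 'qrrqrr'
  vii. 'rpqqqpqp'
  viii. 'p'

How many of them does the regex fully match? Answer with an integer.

i → no match
ii → no match
iii → no match
iv → match
v → match
vi → match
vii → match
viii → no match
Total matched: 4

4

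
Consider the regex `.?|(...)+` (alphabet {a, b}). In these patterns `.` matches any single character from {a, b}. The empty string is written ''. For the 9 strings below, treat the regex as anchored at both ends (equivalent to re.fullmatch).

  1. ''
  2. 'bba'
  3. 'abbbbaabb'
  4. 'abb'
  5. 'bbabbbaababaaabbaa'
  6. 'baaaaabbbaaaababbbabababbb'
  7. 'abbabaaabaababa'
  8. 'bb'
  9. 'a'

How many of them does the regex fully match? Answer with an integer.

7

1 → match
2 → match
3 → match
4 → match
5 → match
6 → no match
7 → match
8 → no match
9 → match
Total matched: 7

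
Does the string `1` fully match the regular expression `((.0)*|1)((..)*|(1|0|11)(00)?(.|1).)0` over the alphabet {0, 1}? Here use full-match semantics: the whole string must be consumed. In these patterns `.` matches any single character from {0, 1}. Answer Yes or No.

Every match must end with `0`, but `1` does not.

No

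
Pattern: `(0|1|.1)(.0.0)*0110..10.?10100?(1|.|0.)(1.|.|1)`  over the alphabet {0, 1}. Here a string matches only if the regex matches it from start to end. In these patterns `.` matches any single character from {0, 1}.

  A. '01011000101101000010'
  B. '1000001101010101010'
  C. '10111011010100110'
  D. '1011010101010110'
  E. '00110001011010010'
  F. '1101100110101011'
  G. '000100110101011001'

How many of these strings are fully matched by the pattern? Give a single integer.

A → match
B → match
C → no match
D → match
E → match
F → match
G → no match
Total matched: 5

5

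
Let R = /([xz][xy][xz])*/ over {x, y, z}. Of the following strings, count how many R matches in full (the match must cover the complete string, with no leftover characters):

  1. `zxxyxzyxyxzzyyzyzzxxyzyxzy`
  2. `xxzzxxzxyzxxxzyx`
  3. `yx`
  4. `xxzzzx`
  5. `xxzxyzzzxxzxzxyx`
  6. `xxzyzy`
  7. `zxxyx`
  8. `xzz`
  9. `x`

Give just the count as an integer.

1 → no match
2 → no match
3. `yx` → no match
4. `xxzzzx` → no match
5 → no match
6. `xxzyzy` → no match
7. `zxxyx` → no match
8. `xzz` → no match
9. `x` → no match
Total matched: 0

0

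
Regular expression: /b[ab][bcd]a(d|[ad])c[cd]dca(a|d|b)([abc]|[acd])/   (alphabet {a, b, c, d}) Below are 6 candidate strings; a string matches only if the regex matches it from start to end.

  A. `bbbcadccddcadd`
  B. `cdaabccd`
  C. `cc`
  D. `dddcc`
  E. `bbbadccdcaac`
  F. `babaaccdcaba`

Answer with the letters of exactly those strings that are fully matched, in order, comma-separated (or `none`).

E, F

A → no match
B. `cdaabccd` → no match — must start with `b`
C. `cc` → no match — must start with `b`
D. `dddcc` → no match — must start with `b`
E. `bbbadccdcaac` → match
F. `babaaccdcaba` → match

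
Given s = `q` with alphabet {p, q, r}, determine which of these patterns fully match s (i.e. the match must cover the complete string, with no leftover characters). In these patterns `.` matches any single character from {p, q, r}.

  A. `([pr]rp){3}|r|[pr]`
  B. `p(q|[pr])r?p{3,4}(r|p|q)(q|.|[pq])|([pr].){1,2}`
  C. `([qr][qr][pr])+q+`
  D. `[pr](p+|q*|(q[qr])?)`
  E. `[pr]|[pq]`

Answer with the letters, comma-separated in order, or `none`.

E

A → no match
B → no match
C → no match
D → no match
E → match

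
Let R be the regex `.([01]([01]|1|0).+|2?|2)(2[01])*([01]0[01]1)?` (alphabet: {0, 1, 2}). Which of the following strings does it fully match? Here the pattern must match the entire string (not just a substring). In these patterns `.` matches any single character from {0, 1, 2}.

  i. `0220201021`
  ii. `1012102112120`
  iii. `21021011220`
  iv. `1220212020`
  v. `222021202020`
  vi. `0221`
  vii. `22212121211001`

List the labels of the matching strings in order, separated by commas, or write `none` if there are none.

ii, iii, iv, v, vi, vii

i → no match
ii → match
iii → match
iv → match
v → match
vi → match
vii → match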